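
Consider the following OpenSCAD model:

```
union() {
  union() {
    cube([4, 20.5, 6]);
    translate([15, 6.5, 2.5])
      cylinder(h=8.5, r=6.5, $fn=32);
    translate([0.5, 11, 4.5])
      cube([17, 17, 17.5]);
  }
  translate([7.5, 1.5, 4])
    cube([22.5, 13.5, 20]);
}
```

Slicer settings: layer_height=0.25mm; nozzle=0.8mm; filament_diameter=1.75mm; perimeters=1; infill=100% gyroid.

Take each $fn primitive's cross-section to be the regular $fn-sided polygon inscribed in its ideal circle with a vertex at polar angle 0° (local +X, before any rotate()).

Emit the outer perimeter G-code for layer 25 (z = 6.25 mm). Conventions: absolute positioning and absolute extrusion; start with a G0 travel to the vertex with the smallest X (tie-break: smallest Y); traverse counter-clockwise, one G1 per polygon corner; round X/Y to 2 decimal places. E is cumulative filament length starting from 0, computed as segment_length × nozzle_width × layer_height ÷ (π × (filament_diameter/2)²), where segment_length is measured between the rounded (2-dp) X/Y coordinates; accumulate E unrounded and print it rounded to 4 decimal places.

G0 X0.50 Y11.00 Z6.25
G1 X7.50 Y11.00 E0.5821
G1 X7.50 Y1.50 E1.3720
G1 X10.90 Y1.50 E1.6547
G1 X11.39 Y1.10 E1.7073
G1 X12.51 Y0.49 E1.8133
G1 X13.73 Y0.12 E1.9193
G1 X15.00 Y0.00 E2.0254
G1 X16.27 Y0.12 E2.1315
G1 X17.49 Y0.49 E2.2375
G1 X18.61 Y1.10 E2.3435
G1 X19.10 Y1.50 E2.3961
G1 X30.00 Y1.50 E3.3025
G1 X30.00 Y15.00 E4.4250
G1 X17.50 Y15.00 E5.4644
G1 X17.50 Y28.00 E6.5453
G1 X0.50 Y28.00 E7.9589
G1 X0.50 Y11.00 E9.3724

At z = 6.25 mm: the cube does not reach this height (z outside [0, 6]); the cylinder at (15, 6.5): section is a regular 32-gon, circumradius r=6.5; the cube at (0.5, 11) (footprint 17×17) is included at this height; Combining (union): the regions partially overlap (shared area 10.91 mm²), so overlapping operands fuse into one piece — 1 connected region; the cube at (7.5, 1.5) (footprint 22.5×13.5) is included at this height; Combining (union): the regions partially overlap (shared area 152.64 mm²), so overlapping operands fuse into one piece — 1 connected region. The outline is a single polygon with 17 vertices. Extrusion per mm of travel: 0.8 × 0.25 / (π × 0.875²) = 0.083150. Accumulating E over each segment gives final E = 9.3724.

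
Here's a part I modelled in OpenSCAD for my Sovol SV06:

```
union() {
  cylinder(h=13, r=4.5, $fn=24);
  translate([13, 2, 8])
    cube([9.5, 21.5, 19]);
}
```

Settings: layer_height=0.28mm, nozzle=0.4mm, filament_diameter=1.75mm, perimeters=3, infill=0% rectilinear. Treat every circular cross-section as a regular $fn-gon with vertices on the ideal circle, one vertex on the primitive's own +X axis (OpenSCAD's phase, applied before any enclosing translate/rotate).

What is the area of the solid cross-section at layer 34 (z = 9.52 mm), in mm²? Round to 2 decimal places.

At z = 9.52 mm: the r=4.5 cylinder gives a regular 24-gon of circumradius 4.5 (constant along its height) (area = (24/2)·4.500²·sin(360°/24) = 62.89 mm²); the cube at (13, 2) (footprint 9.5×21.5) is included at this height (area 204.25 mm²); Merging all regions: the 2 present regions are separate (no shared area or edge), so areas and boundary lengths simply add and each stays a separate island — area = 267.14 mm². Overall, the cross-section has 2 separate islands. Net area = 267.14 mm².

267.14 mm²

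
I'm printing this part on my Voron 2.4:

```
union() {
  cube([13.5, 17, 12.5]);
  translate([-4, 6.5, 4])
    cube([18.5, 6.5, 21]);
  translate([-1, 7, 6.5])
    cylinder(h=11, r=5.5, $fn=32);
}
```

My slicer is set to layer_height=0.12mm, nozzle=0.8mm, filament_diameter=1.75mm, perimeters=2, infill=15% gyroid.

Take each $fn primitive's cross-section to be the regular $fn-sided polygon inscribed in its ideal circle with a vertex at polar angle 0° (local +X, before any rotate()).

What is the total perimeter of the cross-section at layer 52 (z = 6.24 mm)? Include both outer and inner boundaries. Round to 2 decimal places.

71.00 mm

At z = 6.24 mm: the 13.5×17 cube contributes its full rectangle (perimeter 61.00 mm); the cube at (-4, 6.5) is present — its section is the full 18.5×6.5 rectangle (perimeter 50.00 mm); the cylinder at (-1, 7) is not intersected at this z (z outside [6.5, 17.5]); Merging all regions: the regions partially overlap (shared area 87.75 mm²), so the edge portions inside another operand are dropped and the merged outline is re-measured after clipping — boundary = 71.00 mm. Overall, the cross-section is a single solid region. Total boundary length (outer) = 71.00 mm.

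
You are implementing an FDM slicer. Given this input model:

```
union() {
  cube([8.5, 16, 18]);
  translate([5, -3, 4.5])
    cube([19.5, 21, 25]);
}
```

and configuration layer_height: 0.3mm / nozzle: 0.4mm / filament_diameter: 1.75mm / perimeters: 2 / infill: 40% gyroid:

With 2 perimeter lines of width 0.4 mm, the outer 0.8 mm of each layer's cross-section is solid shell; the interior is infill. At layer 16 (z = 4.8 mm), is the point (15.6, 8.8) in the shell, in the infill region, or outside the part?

infill

At z = 4.8 mm: the 8.5×16 cube contributes its full rectangle; the cube at (5, -3) (footprint 19.5×21) is included at this height; Combining (union): the regions partially overlap (shared area 56.00 mm²), so overlapping operands fuse into one piece — 1 connected region. Overall, the cross-section is a single solid region. The nearest boundary edge runs (24.50, 18.00)→(24.50, -3.00); distance from the point to it = 8.90 mm. The point is inside the cross-section and 8.90 mm from the nearest boundary — more than the 0.8 mm shell width (2 × 0.4), so it's in the infill interior.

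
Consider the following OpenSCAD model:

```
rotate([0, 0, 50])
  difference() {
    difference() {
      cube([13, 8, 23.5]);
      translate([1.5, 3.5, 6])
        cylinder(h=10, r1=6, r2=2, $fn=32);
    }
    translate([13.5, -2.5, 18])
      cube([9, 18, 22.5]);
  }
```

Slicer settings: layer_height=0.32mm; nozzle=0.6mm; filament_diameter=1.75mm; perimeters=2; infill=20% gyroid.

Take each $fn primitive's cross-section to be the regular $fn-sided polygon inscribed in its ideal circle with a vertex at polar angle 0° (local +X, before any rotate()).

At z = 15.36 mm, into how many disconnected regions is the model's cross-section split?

At z = 15.36 mm: the cube (footprint 13×8) is included at this height; the cone at (1.5, 3.5) (r1=6→r2=2) has section circumradius 2.256 here — a regular 32-gon; Subtracting the remaining from the first: starting from the 13×8 cube, the cone at (1.5, 3.5) partially overlaps it — only the 14.15 mm² overlap (of its 15.89 mm²) is removed, clipping the outline — 1 connected region; the cube at (13.5, -2.5) is not intersected at this z (z outside [18, 40.5]); After the difference (first − rest): none of the subtracted shapes is present at this height, so the result so far is unchanged — 1 connected region; (rotated 50° about Z; rotation is an isometry so areas/perimeters/island counts are preserved). The result has 1 disconnected region.

1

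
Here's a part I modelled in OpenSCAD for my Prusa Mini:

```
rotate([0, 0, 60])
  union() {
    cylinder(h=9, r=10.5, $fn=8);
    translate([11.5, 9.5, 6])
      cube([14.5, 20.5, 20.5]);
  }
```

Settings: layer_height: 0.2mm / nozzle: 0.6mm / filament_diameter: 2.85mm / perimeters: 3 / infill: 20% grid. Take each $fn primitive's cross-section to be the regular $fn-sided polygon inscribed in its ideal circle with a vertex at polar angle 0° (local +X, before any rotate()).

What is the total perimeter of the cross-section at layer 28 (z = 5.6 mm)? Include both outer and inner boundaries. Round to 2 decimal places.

At z = 5.6 mm: the r=10.5 cylinder contributes a regular 8-gon of circumradius 10.5 (perimeter = 2·8·10.500·sin(180°/8) = 64.29 mm); the cube at (11.5, 9.5) does not reach this height (z outside [6, 26.5]); Taking the union: only the r=10.5 cylinder is present, so the union is just that shape — boundary = 64.29 mm; (whole slice rotated 60° about Z — lengths, areas and connectivity unchanged). Overall, the cross-section is a single solid region. Total boundary length (outer) = 64.29 mm.

64.29 mm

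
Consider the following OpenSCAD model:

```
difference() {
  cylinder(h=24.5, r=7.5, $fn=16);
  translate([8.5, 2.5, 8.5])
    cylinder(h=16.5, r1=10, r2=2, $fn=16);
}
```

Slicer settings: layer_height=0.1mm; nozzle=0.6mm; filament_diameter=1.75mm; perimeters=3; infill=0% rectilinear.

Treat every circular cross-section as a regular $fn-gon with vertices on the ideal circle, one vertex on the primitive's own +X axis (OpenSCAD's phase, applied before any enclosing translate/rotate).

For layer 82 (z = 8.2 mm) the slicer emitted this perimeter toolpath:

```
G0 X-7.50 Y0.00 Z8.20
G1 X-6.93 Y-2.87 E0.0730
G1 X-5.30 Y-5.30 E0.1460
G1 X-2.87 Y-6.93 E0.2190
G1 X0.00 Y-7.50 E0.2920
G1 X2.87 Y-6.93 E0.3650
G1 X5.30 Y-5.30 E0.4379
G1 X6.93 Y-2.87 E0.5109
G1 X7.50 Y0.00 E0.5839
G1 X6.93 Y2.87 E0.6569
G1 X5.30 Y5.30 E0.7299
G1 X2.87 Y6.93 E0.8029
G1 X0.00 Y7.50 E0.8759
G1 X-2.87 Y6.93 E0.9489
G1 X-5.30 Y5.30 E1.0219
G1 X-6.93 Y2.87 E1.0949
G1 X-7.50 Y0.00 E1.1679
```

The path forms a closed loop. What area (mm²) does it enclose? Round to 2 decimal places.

172.17 mm²

Apply the shoelace formula to the sequence of (X, Y) vertices; enclosed area = 172.17 mm².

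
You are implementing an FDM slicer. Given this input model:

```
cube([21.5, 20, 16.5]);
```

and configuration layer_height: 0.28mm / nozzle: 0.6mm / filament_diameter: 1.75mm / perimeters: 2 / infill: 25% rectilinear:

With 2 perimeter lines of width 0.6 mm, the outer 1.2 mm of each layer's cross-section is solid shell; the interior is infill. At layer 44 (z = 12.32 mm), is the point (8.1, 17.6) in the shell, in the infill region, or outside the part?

infill

At z = 12.32 mm: the cube (footprint 21.5×20) is included at this height. Overall, the cross-section is a single solid region. The nearest boundary edge runs (21.50, 20.00)→(0.00, 20.00); distance from the point to it = 2.40 mm. The point is inside the cross-section and 2.40 mm from the nearest boundary — more than the 1.2 mm shell width (2 × 0.6), so it's in the infill interior.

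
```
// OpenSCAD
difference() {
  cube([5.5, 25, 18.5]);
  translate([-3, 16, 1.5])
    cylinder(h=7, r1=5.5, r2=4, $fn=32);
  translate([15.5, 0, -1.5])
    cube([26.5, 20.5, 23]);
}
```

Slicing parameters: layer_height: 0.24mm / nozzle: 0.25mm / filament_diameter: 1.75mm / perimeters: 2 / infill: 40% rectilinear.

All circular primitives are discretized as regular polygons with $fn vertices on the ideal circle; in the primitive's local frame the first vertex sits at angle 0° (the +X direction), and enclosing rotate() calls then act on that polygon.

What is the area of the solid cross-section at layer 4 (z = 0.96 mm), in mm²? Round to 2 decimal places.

137.50 mm²

At z = 0.96 mm: the 5.5×25 cube contributes its full rectangle (area 137.50 mm²); the cone at (-3, 16) does not reach this height (z outside [1.5, 8.5]); the 26.5×20.5 cube at (15.5, 0) contributes its full rectangle (area 543.25 mm²); After the difference (first − rest): starting from the 5.5×25 cube (137.50 mm²), the 26.5×20.5 cube at (15.5, 0) misses the remaining region (no effect) — area = 137.50 mm². Overall, the cross-section is a single solid region. Net area = 137.50 mm².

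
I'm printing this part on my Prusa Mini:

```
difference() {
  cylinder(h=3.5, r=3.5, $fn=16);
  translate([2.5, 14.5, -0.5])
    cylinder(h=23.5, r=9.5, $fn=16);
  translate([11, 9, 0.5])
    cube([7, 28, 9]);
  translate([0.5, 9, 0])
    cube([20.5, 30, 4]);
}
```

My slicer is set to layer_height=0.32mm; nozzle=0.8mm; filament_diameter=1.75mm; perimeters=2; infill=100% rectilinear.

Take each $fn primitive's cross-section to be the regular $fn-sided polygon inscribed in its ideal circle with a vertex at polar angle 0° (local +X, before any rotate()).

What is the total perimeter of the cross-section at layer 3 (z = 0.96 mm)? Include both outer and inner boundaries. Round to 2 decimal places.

21.85 mm

At z = 0.96 mm: the r=3.5 cylinder gives a regular 16-gon of circumradius 3.5 (constant along its height) (perimeter = 2·16·3.500·sin(180°/16) = 21.85 mm); the r=9.5 cylinder at (2.5, 14.5) contributes a regular 16-gon of circumradius 9.5 (perimeter = 2·16·9.500·sin(180°/16) = 59.31 mm); the cube at (11, 9) (footprint 7×28) is included at this height (perimeter 70.00 mm); the cube at (0.5, 9) (footprint 20.5×30) is included at this height (perimeter 101.00 mm); After the difference (first − rest): starting from the r=3.5 cylinder, the r=9.5 cylinder at (2.5, 14.5) misses the remaining region (no effect); the 7×28 cube at (11, 9) misses the remaining region (no effect); the 20.5×30 cube at (0.5, 9) misses the remaining region (no effect) — boundary = 21.85 mm. Overall, the cross-section is a single solid region. Total boundary length (outer) = 21.85 mm.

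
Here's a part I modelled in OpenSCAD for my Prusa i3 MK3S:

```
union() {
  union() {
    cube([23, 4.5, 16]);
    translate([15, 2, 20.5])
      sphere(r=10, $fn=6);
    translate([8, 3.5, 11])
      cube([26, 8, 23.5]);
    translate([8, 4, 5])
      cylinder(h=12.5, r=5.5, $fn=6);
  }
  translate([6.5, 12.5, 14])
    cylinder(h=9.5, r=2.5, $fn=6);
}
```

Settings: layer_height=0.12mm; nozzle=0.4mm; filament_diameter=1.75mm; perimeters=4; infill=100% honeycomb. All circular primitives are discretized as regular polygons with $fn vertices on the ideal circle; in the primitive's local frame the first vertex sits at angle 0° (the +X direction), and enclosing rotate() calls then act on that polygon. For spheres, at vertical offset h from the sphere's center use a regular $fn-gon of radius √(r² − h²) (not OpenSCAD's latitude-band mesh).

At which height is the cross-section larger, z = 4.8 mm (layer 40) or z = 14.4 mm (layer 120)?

Layer 40 (z = 4.8): the 23×4.5 cube contributes its full rectangle (area 103.50 mm²); the sphere at (15, 2) is not intersected at this z (|z−center|=15.700 > r=10); the cube at (8, 3.5) does not reach this height (z outside [11, 34.5]); the cylinder at (8, 4) is absent (z outside [5, 17.5]); Combining (union): only the 23×4.5 cube is present, so the union is just that shape — area = 103.50 mm²; the cylinder at (6.5, 12.5) does not reach this height (z outside [14, 23.5]); Taking the union: only that combined region is present, so the union is just that shape — area = 103.50 mm². So its area = 103.50 mm². Layer 120 (z = 14.4): the 23×4.5 cube contributes its full rectangle (area 103.50 mm²); the sphere at (15, 2): section is a regular 6-gon, circumradius = √(r²−h²) = √(10²−6.1²) = 7.924 (area = (6/2)·7.924²·sin(360°/6) = 163.13 mm²); the cube at (8, 3.5) is present — its section is the full 26×8 rectangle (area 208.00 mm²); the r=5.5 cylinder at (8, 4) gives a regular 6-gon of circumradius 5.5 (constant along its height) (area = (6/2)·5.500²·sin(360°/6) = 78.59 mm²); Combining (union): the regions partially overlap — summed areas 553.23 mm² minus the doubly-counted overlap 184.96 mm² gives 368.26 mm² — area = 368.26 mm²; the cylinder at (6.5, 12.5): section is a regular 6-gon, circumradius r=2.5 (area = (6/2)·2.500²·sin(360°/6) = 16.24 mm²); Combining (union): the regions partially overlap — summed areas 384.50 mm² minus the doubly-counted overlap 0.15 mm² gives 384.34 mm² — area = 384.34 mm². So its area = 384.34 mm². Layer 120 is larger (384.34 vs 103.50 mm²).

layer 120 (z = 14.4 mm)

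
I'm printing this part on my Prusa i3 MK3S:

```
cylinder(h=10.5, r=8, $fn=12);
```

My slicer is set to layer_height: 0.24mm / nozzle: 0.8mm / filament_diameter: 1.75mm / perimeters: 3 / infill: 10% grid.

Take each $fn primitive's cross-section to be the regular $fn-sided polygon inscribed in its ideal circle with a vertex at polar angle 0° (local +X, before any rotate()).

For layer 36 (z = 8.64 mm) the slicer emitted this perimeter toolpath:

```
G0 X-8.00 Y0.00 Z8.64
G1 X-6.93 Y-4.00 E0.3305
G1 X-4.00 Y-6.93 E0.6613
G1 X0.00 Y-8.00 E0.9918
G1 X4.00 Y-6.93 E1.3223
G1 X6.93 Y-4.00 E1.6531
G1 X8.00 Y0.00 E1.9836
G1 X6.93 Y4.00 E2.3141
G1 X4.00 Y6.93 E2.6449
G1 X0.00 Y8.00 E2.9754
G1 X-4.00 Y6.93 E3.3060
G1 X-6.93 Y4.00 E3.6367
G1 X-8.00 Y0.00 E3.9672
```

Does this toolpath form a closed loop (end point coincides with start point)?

yes

Start point (G0): (-8.00, 0.00). End point (last G1): the path returns to the start — closed.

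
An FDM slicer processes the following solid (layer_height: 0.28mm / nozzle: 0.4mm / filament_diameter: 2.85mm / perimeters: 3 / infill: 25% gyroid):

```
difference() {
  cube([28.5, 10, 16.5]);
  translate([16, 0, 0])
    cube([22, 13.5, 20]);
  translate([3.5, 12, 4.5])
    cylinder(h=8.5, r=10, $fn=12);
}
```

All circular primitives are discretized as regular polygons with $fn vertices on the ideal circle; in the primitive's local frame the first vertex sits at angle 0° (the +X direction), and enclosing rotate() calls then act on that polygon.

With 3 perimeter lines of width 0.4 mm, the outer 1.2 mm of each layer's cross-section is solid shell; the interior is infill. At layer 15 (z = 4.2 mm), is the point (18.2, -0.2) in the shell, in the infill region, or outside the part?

outside

At z = 4.2 mm: the cube is present — its section is the full 28.5×10 rectangle; the 22×13.5 cube at (16, 0) contributes its full rectangle; the cylinder at (3.5, 12) does not reach this height (z outside [4.5, 13]); Taking the first minus the rest: starting from the 28.5×10 cube, the 22×13.5 cube at (16, 0) partially overlaps it — only the 125.00 mm² overlap (of its 297.00 mm²) is removed, clipping the outline — 1 connected region. Overall, the cross-section is a single solid region. The nearest boundary edge runs (16.00, 10.00)→(16.00, 0.00); distance from the point to it = 2.21 mm. The point is not inside any of the regions above, so it lies outside the cross-section (2.21 mm from the nearest boundary).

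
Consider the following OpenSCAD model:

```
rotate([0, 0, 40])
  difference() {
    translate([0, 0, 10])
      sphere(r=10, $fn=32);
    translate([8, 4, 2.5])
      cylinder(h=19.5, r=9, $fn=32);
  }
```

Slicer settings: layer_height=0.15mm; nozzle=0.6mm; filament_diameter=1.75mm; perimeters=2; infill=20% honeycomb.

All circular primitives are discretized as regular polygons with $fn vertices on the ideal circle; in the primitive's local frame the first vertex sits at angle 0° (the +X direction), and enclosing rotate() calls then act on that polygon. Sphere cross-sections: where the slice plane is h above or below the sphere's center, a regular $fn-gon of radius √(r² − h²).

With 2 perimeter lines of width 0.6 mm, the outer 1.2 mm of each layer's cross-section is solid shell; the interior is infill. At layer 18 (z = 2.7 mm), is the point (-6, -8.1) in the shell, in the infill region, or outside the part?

outside

At z = 2.7 mm: the r=10 sphere slices to a regular 32-gon of circumradius 6.834 (√(r²−h²) with h=7.3 from center); the r=9 cylinder at (8, 4) contributes a regular 32-gon of circumradius 9; Subtracting the remaining from the first: starting from the r=10 sphere, the r=9 cylinder at (8, 4) partially overlaps it — only the 61.31 mm² overlap (of its 252.84 mm²) is removed, clipping the outline — 1 connected region; (whole slice rotated 40° about Z — lengths, areas and connectivity unchanged). Overall, the cross-section is a single solid region. Undo the 40° rotation: the query point maps to (-9.803, -2.348) in the un-rotated model frame. The nearest boundary edge runs (-6.31, -2.62)→(-6.70, -1.33); distance from the point to it = 3.26 mm. The point is not inside any of the regions above, so it lies outside the cross-section (3.26 mm from the nearest boundary).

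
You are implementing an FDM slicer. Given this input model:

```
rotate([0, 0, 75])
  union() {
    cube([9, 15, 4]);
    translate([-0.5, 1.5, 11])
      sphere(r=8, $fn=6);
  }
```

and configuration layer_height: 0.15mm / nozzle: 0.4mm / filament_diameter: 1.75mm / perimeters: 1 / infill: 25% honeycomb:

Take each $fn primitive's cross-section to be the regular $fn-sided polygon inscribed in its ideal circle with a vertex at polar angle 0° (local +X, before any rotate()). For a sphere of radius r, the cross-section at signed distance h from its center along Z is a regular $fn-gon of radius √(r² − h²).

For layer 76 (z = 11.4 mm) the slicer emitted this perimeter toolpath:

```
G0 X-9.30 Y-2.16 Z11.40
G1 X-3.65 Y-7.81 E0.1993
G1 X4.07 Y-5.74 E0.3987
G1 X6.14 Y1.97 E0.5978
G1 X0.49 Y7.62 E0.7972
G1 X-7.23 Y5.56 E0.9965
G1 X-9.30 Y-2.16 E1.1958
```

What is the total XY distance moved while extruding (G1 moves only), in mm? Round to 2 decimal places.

Sum the Euclidean lengths of each G1 segment: total = 47.94 mm.

47.94 mm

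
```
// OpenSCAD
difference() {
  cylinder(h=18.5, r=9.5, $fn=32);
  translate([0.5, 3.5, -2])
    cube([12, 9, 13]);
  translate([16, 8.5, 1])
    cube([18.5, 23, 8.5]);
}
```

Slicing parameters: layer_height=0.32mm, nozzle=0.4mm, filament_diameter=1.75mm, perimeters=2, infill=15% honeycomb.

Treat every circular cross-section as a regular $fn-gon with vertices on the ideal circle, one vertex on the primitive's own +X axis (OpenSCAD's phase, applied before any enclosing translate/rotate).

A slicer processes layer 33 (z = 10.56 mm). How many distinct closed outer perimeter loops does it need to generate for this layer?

1

At z = 10.56 mm: the cylinder: section is a regular 32-gon, circumradius r=9.5; the cube at (0.5, 3.5) is present — its section is the full 12×9 rectangle; the cube at (16, 8.5) is not intersected at this z (z outside [1, 9.5]); After the difference (first − rest): starting from the r=9.5 cylinder, the 12×9 cube at (0.5, 3.5) partially overlaps it — only the 35.07 mm² overlap (of its 108.00 mm²) is removed, clipping the outline — 1 connected region. The result has 1 disconnected region.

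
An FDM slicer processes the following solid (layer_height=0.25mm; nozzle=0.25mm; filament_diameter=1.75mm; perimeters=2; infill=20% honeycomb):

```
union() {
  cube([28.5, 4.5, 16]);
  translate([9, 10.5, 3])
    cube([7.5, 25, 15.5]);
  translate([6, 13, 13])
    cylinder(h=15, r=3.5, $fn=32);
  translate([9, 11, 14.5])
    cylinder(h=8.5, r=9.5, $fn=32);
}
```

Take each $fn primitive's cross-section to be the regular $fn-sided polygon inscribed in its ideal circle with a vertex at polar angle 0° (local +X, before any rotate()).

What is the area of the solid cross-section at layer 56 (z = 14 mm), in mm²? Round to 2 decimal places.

352.81 mm²

At z = 14 mm: the 28.5×4.5 cube contributes its full rectangle (area 128.25 mm²); the 7.5×25 cube at (9, 10.5) contributes its full rectangle (area 187.50 mm²); the r=3.5 cylinder at (6, 13) gives a regular 32-gon of circumradius 3.5 (constant along its height) (area = (32/2)·3.500²·sin(360°/32) = 38.24 mm²); the cylinder at (9, 11) is absent (z outside [14.5, 23]); Merging all regions: the regions partially overlap — summed areas 353.99 mm² minus the doubly-counted overlap 1.18 mm² gives 352.81 mm² — area = 352.81 mm². Overall, the cross-section has 2 separate islands. Net area = 352.81 mm².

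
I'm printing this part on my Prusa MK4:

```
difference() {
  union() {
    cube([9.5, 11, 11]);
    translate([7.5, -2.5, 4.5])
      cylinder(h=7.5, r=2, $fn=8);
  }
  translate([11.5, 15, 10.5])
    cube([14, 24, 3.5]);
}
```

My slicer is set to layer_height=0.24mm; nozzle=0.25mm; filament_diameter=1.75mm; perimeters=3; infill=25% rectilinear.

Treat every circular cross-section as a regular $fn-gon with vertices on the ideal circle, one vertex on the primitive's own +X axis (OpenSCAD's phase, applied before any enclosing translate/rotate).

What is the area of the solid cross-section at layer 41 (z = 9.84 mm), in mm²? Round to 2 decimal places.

At z = 9.84 mm: the 9.5×11 cube contributes its full rectangle (area 104.50 mm²); the r=2 cylinder at (7.5, -2.5) contributes a regular 8-gon of circumradius 2 (area = (8/2)·2.000²·sin(360°/8) = 11.31 mm²); Combining (union): the 2 present regions are separate (no shared area or edge), so areas and boundary lengths simply add and each stays a separate island — area = 115.81 mm²; the cube at (11.5, 15) is not intersected at this z (z outside [10.5, 14]); Subtracting the remaining from the first: none of the subtracted shapes is present at this height, so that combined region is unchanged — area = 115.81 mm². Overall, the cross-section has 2 separate islands. Net area = 115.81 mm².

115.81 mm²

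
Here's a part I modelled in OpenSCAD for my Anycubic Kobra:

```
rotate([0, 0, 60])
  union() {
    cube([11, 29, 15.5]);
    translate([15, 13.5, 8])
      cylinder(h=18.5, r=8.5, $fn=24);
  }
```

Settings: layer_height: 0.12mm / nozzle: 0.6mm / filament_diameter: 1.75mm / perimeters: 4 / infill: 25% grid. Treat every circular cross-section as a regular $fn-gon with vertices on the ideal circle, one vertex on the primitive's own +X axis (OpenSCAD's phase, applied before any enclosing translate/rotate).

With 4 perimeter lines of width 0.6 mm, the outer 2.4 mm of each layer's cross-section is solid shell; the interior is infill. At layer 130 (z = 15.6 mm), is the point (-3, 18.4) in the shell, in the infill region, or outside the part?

infill

At z = 15.6 mm: the cube is absent (z outside [0, 15.5]); the cylinder at (15, 13.5): section is a regular 24-gon, circumradius r=8.5; Combining (union): only the r=8.5 cylinder at (15, 13.5) is present, so the union is just that shape — 1 connected region; (whole slice rotated 60° about Z — lengths, areas and connectivity unchanged). Overall, the cross-section is a single solid region. Undo the 60° rotation: the query point maps to (14.435, 11.798) in the un-rotated model frame. The nearest boundary edge runs (10.75, 6.14)→(12.80, 5.29); distance from the point to it = 6.64 mm. The point is inside the cross-section and 6.64 mm from the nearest boundary — more than the 2.4 mm shell width (4 × 0.6), so it's in the infill interior.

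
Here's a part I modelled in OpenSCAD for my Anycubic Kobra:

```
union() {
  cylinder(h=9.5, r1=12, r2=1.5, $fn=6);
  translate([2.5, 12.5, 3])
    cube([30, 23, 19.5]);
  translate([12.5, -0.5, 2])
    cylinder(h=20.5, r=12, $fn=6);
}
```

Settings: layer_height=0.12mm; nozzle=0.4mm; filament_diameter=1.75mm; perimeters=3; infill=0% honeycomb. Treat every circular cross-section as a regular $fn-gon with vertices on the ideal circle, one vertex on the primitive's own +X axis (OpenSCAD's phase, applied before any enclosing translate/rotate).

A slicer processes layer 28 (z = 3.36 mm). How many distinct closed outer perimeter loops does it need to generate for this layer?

2

At z = 3.36 mm: the cone (r1=12→r2=1.5) has section circumradius 8.286 here — a regular 6-gon; the cube at (2.5, 12.5) is present — its section is the full 30×23 rectangle; the cylinder at (12.5, -0.5): section is a regular 6-gon, circumradius r=12; Merging all regions: the regions partially overlap (shared area 52.43 mm²), so overlapping operands fuse into one piece — 2 connected regions. The result has 2 disconnected regions.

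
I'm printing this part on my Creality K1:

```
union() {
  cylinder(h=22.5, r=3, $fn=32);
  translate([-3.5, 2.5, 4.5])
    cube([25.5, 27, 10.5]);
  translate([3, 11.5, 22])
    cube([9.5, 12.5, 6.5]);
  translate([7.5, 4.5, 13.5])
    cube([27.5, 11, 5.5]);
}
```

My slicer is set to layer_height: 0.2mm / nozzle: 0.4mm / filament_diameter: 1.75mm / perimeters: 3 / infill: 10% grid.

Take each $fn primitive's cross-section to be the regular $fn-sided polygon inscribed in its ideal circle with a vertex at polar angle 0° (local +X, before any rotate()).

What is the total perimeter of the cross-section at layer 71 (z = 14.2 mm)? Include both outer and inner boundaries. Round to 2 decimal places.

143.00 mm

At z = 14.2 mm: the cylinder: section is a regular 32-gon, circumradius r=3 (perimeter = 2·32·3.000·sin(180°/32) = 18.82 mm); the 25.5×27 cube at (-3.5, 2.5) contributes its full rectangle (perimeter 105.00 mm); the cube at (3, 11.5) is absent (z outside [22, 28.5]); the 27.5×11 cube at (7.5, 4.5) contributes its full rectangle (perimeter 77.00 mm); Combining (union): the regions partially overlap (shared area 160.59 mm²), so the edge portions inside another operand are dropped and the merged outline is re-measured after clipping — boundary = 143.00 mm. Overall, the cross-section is a single solid region. Total boundary length (outer) = 143.00 mm.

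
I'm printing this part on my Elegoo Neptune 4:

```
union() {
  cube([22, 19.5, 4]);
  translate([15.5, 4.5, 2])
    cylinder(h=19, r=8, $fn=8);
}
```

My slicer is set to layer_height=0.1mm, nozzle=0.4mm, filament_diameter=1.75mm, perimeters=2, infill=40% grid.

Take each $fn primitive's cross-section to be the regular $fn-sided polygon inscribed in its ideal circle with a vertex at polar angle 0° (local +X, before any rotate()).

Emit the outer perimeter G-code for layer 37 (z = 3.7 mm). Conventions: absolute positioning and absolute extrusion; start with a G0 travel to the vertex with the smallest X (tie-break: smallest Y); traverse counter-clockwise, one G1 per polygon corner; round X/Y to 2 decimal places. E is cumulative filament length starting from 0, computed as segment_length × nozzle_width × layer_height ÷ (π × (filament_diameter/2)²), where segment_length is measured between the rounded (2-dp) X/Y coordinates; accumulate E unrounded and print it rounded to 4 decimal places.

At z = 3.7 mm: the cube is present — its section is the full 22×19.5 rectangle; the r=8 cylinder at (15.5, 4.5) contributes a regular 8-gon of circumradius 8; Taking the union: the regions partially overlap (shared area 148.69 mm²), so overlapping operands fuse into one piece — 1 connected region. The outline is a single polygon with 12 vertices. Extrusion per mm of travel: 0.4 × 0.1 / (π × 0.875²) = 0.016630. Accumulating E over each segment gives final E = 1.4315.

G0 X0.00 Y0.00 Z3.70
G1 X9.36 Y0.00 E0.1557
G1 X9.84 Y-1.16 E0.1765
G1 X15.50 Y-3.50 E0.2784
G1 X21.16 Y-1.16 E0.3802
G1 X21.64 Y0.00 E0.4011
G1 X22.00 Y0.00 E0.4071
G1 X22.00 Y0.88 E0.4217
G1 X23.50 Y4.50 E0.4869
G1 X22.00 Y8.12 E0.5521
G1 X22.00 Y19.50 E0.7413
G1 X0.00 Y19.50 E1.1072
G1 X0.00 Y0.00 E1.4315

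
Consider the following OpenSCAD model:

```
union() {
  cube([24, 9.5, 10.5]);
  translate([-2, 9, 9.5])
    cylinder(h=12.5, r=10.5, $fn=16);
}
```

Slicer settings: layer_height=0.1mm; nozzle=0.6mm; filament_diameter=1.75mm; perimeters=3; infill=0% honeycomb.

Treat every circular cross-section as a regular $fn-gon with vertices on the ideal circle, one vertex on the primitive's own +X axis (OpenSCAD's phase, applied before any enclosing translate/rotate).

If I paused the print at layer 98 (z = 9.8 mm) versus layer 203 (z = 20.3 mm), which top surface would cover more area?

Layer 98 (z = 9.8): the 24×9.5 cube contributes its full rectangle (area 228.00 mm²); the r=10.5 cylinder at (-2, 9) contributes a regular 16-gon of circumradius 10.5 (area = (16/2)·10.500²·sin(360°/16) = 337.53 mm²); Merging all regions: the regions partially overlap — summed areas 565.53 mm² minus the doubly-counted overlap 65.82 mm² gives 499.71 mm² — area = 499.71 mm². So its area = 499.71 mm². Layer 203 (z = 20.3): the cube does not reach this height (z outside [0, 10.5]); the r=10.5 cylinder at (-2, 9) contributes a regular 16-gon of circumradius 10.5 (area = (16/2)·10.500²·sin(360°/16) = 337.53 mm²); Combining (union): only the r=10.5 cylinder at (-2, 9) is present, so the union is just that shape — area = 337.53 mm². So its area = 337.53 mm². Layer 98 is larger (499.71 vs 337.53 mm²).

layer 98 (z = 9.8 mm)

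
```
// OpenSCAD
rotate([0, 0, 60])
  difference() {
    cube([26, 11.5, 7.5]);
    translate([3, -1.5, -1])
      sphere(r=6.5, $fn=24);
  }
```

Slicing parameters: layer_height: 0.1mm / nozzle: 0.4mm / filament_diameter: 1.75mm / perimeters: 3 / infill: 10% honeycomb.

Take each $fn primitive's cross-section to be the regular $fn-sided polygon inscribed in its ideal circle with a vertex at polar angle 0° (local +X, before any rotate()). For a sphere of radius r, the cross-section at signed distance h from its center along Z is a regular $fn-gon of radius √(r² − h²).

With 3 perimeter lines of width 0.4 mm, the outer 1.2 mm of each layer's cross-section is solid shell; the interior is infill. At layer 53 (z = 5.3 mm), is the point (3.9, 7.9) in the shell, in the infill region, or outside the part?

At z = 5.3 mm: the cube is present — its section is the full 26×11.5 rectangle; the r=6.5 sphere at (3, -1.5) slices to a regular 24-gon of circumradius 1.600 (√(r²−h²) with h=6.3 from center); Subtracting the remaining from the first: starting from the 26×11.5 cube, the r=6.5 sphere at (3, -1.5) partially overlaps it — only the 0.07 mm² overlap (of its 7.95 mm²) is removed, clipping the outline — 1 connected region; (rotated 60° about Z; rotation is an isometry so areas/perimeters/island counts are preserved). Overall, the cross-section is a single solid region. Undo the 60° rotation: the query point maps to (8.792, 0.573) in the un-rotated model frame. The nearest boundary edge runs (26.00, 0.00)→(3.52, 0.00); distance from the point to it = 0.57 mm. The point is inside the cross-section, 0.57 mm from the nearest boundary — within the 1.2 mm shell band (3 × 0.4).

shell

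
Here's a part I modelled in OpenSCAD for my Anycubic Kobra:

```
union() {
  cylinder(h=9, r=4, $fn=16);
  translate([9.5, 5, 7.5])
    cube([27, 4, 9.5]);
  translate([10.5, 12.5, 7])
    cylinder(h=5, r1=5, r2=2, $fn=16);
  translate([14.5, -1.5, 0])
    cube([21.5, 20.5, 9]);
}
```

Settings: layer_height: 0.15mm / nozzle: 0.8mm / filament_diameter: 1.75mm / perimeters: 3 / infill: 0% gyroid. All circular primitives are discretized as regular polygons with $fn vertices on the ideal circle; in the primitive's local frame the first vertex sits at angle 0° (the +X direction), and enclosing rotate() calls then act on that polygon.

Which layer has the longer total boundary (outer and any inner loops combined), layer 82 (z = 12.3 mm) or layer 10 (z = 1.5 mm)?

Layer 82 (z = 12.3): the cylinder is absent (z outside [0, 9]); the cube at (9.5, 5) is present — its section is the full 27×4 rectangle (perimeter 62.00 mm); the cone at (10.5, 12.5) is absent (z outside [7, 12]); the cube at (14.5, -1.5) is absent (z outside [0, 9]); Taking the union: only the 27×4 cube at (9.5, 5) is present, so the union is just that shape — boundary = 62.00 mm. So its perimeter = 62.00 mm. Layer 10 (z = 1.5): the r=4 cylinder gives a regular 16-gon of circumradius 4 (constant along its height) (perimeter = 2·16·4.000·sin(180°/16) = 24.97 mm); the cube at (9.5, 5) is not intersected at this z (z outside [7.5, 17]); the cone at (10.5, 12.5) is not intersected at this z (z outside [7, 12]); the cube at (14.5, -1.5) (footprint 21.5×20.5) is included at this height (perimeter 84.00 mm); Merging all regions: the 2 present regions are separate (no shared area or edge), so areas and boundary lengths simply add and each stays a separate island — boundary = 108.97 mm. So its perimeter = 108.97 mm. Layer 10 is larger (108.97 vs 62.00 mm).

layer 10 (z = 1.5 mm)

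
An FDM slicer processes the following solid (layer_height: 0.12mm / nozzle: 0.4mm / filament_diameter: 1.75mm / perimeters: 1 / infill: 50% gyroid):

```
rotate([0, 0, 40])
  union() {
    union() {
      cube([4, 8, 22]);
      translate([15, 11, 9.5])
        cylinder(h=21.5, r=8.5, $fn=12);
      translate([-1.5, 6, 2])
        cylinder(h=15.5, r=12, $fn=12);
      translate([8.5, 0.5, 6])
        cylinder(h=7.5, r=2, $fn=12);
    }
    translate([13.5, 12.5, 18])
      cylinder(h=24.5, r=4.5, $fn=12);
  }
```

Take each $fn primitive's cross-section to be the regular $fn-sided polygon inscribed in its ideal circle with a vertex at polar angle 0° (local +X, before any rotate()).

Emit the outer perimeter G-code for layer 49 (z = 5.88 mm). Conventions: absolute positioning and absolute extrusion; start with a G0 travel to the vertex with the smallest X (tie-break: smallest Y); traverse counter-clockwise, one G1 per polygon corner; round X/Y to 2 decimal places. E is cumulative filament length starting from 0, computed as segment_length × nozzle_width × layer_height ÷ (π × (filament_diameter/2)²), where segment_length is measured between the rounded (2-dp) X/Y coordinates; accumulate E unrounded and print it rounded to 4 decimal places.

At z = 5.88 mm: the cube is present — its section is the full 4×8 rectangle; the cylinder at (15, 11) is not intersected at this z (z outside [9.5, 31]); the r=12 cylinder at (-1.5, 6) gives a regular 12-gon of circumradius 12 (constant along its height); the cylinder at (8.5, 0.5) is not intersected at this z (z outside [6, 13.5]); Merging all regions: the 4×8 cube lies entirely inside the r=12 cylinder at (-1.5, 6), so the union is just the r=12 cylinder at (-1.5, 6) — 1 connected region; the cylinder at (13.5, 12.5) does not reach this height (z outside [18, 42.5]); Combining (union): only the result so far is present, so the union is just that shape — 1 connected region; (rotated 40° about Z; rotation is an isometry so areas/perimeters/island counts are preserved). The outline is a single polygon with 12 vertices. Extrusion per mm of travel: 0.4 × 0.12 / (π × 0.875²) = 0.019956. Accumulating E over each segment gives final E = 1.4875.

G0 X-16.82 Y1.55 Z5.88
G1 X-14.20 Y-4.08 E0.1239
G1 X-9.11 Y-7.64 E0.2479
G1 X-2.92 Y-8.19 E0.3719
G1 X2.71 Y-5.56 E0.4959
G1 X6.27 Y-0.47 E0.6199
G1 X6.81 Y5.72 E0.7439
G1 X4.19 Y11.35 E0.8678
G1 X-0.90 Y14.91 E0.9917
G1 X-7.09 Y15.45 E1.1157
G1 X-12.72 Y12.82 E1.2397
G1 X-16.28 Y7.74 E1.3635
G1 X-16.82 Y1.55 E1.4875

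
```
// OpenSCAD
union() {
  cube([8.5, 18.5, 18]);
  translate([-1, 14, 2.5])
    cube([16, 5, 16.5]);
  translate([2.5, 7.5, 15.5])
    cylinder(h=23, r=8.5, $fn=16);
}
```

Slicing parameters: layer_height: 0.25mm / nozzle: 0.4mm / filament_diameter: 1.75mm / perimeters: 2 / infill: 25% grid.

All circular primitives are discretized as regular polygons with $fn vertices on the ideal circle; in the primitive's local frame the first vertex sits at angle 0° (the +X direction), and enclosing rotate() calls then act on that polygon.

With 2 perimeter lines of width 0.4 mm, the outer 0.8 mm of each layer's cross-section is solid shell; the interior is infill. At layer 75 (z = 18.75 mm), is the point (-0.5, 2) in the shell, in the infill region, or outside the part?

At z = 18.75 mm: the cube is not intersected at this z (z outside [0, 18]); the cube at (-1, 14) is present — its section is the full 16×5 rectangle; the r=8.5 cylinder at (2.5, 7.5) gives a regular 16-gon of circumradius 8.5 (constant along its height); Taking the union: the regions partially overlap (shared area 12.59 mm²), so overlapping operands fuse into one piece — 1 connected region. Overall, the cross-section is a single solid region. The nearest boundary edge runs (-0.75, -0.35)→(-3.51, 1.49); distance from the point to it = 2.10 mm. The point is inside the cross-section and 2.10 mm from the nearest boundary — more than the 0.8 mm shell width (2 × 0.4), so it's in the infill interior.

infill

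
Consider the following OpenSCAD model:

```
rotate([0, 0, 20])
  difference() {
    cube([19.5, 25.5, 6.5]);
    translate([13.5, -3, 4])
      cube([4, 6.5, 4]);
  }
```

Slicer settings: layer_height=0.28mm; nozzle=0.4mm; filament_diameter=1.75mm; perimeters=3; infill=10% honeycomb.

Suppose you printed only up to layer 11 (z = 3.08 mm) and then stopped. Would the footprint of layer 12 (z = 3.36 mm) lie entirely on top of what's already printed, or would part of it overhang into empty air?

entirely on top

Compare the two slices. At z = 3.08: the cube is present — its section is the full 19.5×25.5 rectangle (area 497.25 mm²); the cube at (13.5, -3) does not reach this height (z outside [4, 8]); Taking the first minus the rest: none of the subtracted shapes is present at this height, so the 19.5×25.5 cube is unchanged — area = 497.25 mm²; (rotated 20° about Z; rotation is an isometry so areas/perimeters/island counts are preserved). At z = 3.36: the cube (footprint 19.5×25.5) is included at this height (area 497.25 mm²); the cube at (13.5, -3) is absent (z outside [4, 8]); Subtracting the remaining from the first: none of the subtracted shapes is present at this height, so the 19.5×25.5 cube is unchanged — area = 497.25 mm²; (rotated 20° about Z; rotation is an isometry so areas/perimeters/island counts are preserved). Checking containment: the cross-section at z = 3.36 is a subset of the cross-section at z = 3.08.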